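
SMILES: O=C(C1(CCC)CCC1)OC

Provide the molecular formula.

Heavy atoms from the SMILES: 9 C, 2 O.
Implicit hydrogens by atom environment:
  5 × C: 2 H each → 10
  2 × C: 3 H each → 6
  2 × C: no H
  2 × O: no H
  Total hydrogens = 16.
Molecular formula: C9H16O2

C9H16O2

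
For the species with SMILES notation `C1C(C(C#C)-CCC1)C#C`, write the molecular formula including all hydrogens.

C10H12

Heavy atoms from the SMILES: 10 C.
Implicit hydrogens by atom environment:
  4 × C: 2 H each → 8
  4 × C: 1 H each → 4
  2 × C: no H
  Total hydrogens = 12.
Molecular formula: C10H12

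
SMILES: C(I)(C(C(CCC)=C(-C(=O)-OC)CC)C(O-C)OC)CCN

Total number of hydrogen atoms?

Hydrogens are implicit in SMILES; fill each atom to its normal valence:
  5 × C: 3 H each → 15
  5 × C: 2 H each → 10
  4 × O: no H
  3 × C: 1 H each → 3
  3 × C: no H
  1 × I: no H
  1 × N: 2 H
  Total hydrogens = 30.

30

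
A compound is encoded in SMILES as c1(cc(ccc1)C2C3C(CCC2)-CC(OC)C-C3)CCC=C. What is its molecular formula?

Heavy atoms from the SMILES: 21 C, 1 O.
Implicit hydrogens by atom environment:
  9 × C: 2 H each → 18
  5 × C: 1 H each → 5
  4 × C (aromatic): 1 H each → 4
  2 × C (aromatic): no H
  1 × C: 3 H
  1 × O: no H
  Total hydrogens = 30.
Molecular formula: C21H30O

C21H30O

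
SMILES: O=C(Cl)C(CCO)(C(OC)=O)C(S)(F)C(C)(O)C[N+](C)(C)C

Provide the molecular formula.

Heavy atoms from the SMILES: 13 C, 1 Cl, 1 F, 1 N, 5 O, 1 S.
Implicit hydrogens by atom environment:
  5 × C: 3 H each → 15
  5 × C: no H
  3 × C: 2 H each → 6
  3 × O: no H
  2 × O: 1 H each → 2
  1 × Cl: no H
  1 × F: no H
  1 × N (charge +1): no H
  1 × S: 1 H
  Total hydrogens = 24.
Net charge +1.
Molecular formula: C13H24ClFNO5S+

C13H24ClFNO5S+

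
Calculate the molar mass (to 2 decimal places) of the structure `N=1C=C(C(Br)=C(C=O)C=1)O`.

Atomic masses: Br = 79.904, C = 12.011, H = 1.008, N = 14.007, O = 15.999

Molecular formula: C6H4BrNO2.
M = 1×79.904 + 6×12.011 + 4×1.008 + 1×14.007 + 2×15.999 = 202.01 g/mol.

202.01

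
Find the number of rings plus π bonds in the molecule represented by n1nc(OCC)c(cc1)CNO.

4

Molecular formula from the SMILES: C7H11N3O2.
DoU = (2C + 2 + N − H − X)/2 = (2·7 + 2 + 3 − 11 − 0)/2 = 8/2 = 4.
(Structurally: 1 ring(s) + 3 π bond(s) = 4.)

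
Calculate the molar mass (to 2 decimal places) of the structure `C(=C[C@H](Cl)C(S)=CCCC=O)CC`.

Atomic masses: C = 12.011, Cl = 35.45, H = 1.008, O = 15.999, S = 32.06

218.74

Molecular formula: C10H15ClOS.
M = 10×12.011 + 1×35.45 + 15×1.008 + 1×15.999 + 1×32.06 = 218.74 g/mol.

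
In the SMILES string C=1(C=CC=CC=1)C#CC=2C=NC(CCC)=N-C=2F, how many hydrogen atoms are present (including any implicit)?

Hydrogens are implicit in SMILES; fill each atom to its normal valence:
  6 × C (aromatic): 1 H each → 6
  4 × C (aromatic): no H
  2 × C: 2 H each → 4
  2 × C: no H
  2 × N (aromatic): no H
  1 × C: 3 H
  1 × F: no H
  Total hydrogens = 13.

13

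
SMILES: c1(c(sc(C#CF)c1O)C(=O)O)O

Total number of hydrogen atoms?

Hydrogens are implicit in SMILES; fill each atom to its normal valence:
  4 × C (aromatic): no H
  3 × C: no H
  3 × O: 1 H each → 3
  1 × F: no H
  1 × O: no H
  1 × S (aromatic): no H
  Total hydrogens = 3.

3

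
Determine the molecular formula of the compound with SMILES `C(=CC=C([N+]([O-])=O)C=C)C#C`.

Heavy atoms from the SMILES: 8 C, 1 N, 2 O.
Implicit hydrogens by atom environment:
  5 × C: 1 H each → 5
  2 × C: no H
  1 × C: 2 H
  1 × N (charge +1): no H
  1 × O: no H
  1 × O (charge -1): no H
  Total hydrogens = 7.
Molecular formula: C8H7NO2

C8H7NO2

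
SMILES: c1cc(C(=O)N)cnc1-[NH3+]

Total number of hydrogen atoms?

8

Hydrogens are implicit in SMILES; fill each atom to its normal valence:
  3 × C (aromatic): 1 H each → 3
  2 × C (aromatic): no H
  1 × C: no H
  1 × N (charge +1): 3 H
  1 × N: 2 H
  1 × N (aromatic): no H
  1 × O: no H
  Total hydrogens = 8.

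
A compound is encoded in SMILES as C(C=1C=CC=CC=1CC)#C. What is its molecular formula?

Heavy atoms from the SMILES: 10 C.
Implicit hydrogens by atom environment:
  4 × C (aromatic): 1 H each → 4
  2 × C (aromatic): no H
  1 × C: 3 H
  1 × C: 2 H
  1 × C: 1 H
  1 × C: no H
  Total hydrogens = 10.
Molecular formula: C10H10

C10H10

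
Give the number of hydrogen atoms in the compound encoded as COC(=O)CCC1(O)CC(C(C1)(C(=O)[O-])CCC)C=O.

21

Hydrogens are implicit in SMILES; fill each atom to its normal valence:
  6 × C: 2 H each → 12
  4 × C: no H
  4 × O: no H
  2 × C: 3 H each → 6
  2 × C: 1 H each → 2
  1 × O: 1 H
  1 × O (charge -1): no H
  Total hydrogens = 21.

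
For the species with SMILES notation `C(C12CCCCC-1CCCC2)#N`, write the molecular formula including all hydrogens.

Heavy atoms from the SMILES: 11 C, 1 N.
Implicit hydrogens by atom environment:
  8 × C: 2 H each → 16
  2 × C: no H
  1 × C: 1 H
  1 × N: no H
  Total hydrogens = 17.
Molecular formula: C11H17N

C11H17N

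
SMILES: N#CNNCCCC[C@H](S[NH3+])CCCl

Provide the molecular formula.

Heavy atoms from the SMILES: 8 C, 1 Cl, 4 N, 1 S.
Implicit hydrogens by atom environment:
  6 × C: 2 H each → 12
  2 × N: 1 H each → 2
  1 × C: 1 H
  1 × C: no H
  1 × Cl: no H
  1 × N (charge +1): 3 H
  1 × N: no H
  1 × S: no H
  Total hydrogens = 18.
Net charge +1.
Molecular formula: C8H18ClN4S+

C8H18ClN4S+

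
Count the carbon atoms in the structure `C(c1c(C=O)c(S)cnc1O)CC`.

The symbol for carbon appears 9 times in the SMILES. Lowercase c denotes aromatic carbon and counts toward C.

9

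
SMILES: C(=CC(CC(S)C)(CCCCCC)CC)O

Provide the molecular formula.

C14H28OS

Heavy atoms from the SMILES: 14 C, 1 O, 1 S.
Implicit hydrogens by atom environment:
  7 × C: 2 H each → 14
  3 × C: 3 H each → 9
  3 × C: 1 H each → 3
  1 × C: no H
  1 × O: 1 H
  1 × S: 1 H
  Total hydrogens = 28.
Molecular formula: C14H28OS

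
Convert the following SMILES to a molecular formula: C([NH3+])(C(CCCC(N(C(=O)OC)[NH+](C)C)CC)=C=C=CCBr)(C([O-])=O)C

Heavy atoms from the SMILES: 1 Br, 18 C, 3 N, 4 O.
Implicit hydrogens by atom environment:
  6 × C: no H
  5 × C: 3 H each → 15
  5 × C: 2 H each → 10
  3 × O: no H
  2 × C: 1 H each → 2
  1 × Br: no H
  1 × N (charge +1): 3 H
  1 × N (charge +1): 1 H
  1 × N: no H
  1 × O (charge -1): no H
  Total hydrogens = 31.
Net charge +1.
Molecular formula: C18H31BrN3O4+

C18H31BrN3O4+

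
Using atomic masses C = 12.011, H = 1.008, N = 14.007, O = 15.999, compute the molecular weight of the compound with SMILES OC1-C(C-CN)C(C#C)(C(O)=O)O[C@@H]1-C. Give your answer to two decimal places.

213.23

Molecular formula: C10H15NO4.
M = 10×12.011 + 15×1.008 + 1×14.007 + 4×15.999 = 213.23 g/mol.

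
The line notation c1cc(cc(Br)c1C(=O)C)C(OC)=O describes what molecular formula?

C10H9BrO3

Heavy atoms from the SMILES: 1 Br, 10 C, 3 O.
Implicit hydrogens by atom environment:
  3 × C (aromatic): 1 H each → 3
  3 × C (aromatic): no H
  3 × O: no H
  2 × C: 3 H each → 6
  2 × C: no H
  1 × Br: no H
  Total hydrogens = 9.
Molecular formula: C10H9BrO3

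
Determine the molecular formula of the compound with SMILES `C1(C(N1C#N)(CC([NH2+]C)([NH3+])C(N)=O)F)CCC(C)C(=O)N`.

[C12H23FN6O2]2+

Heavy atoms from the SMILES: 12 C, 1 F, 6 N, 2 O.
Implicit hydrogens by atom environment:
  5 × C: no H
  3 × C: 2 H each → 6
  2 × C: 3 H each → 6
  2 × C: 1 H each → 2
  2 × N: 2 H each → 4
  2 × N: no H
  2 × O: no H
  1 × F: no H
  1 × N (charge +1): 3 H
  1 × N (charge +1): 2 H
  Total hydrogens = 23.
Net charge +2.
Molecular formula: [C12H23FN6O2]2+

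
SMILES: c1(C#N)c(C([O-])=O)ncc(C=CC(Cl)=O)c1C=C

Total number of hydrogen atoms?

Hydrogens are implicit in SMILES; fill each atom to its normal valence:
  4 × C (aromatic): no H
  3 × C: 1 H each → 3
  3 × C: no H
  2 × O: no H
  1 × C: 2 H
  1 × C (aromatic): 1 H
  1 × Cl: no H
  1 × N (aromatic): no H
  1 × N: no H
  1 × O (charge -1): no H
  Total hydrogens = 6.

6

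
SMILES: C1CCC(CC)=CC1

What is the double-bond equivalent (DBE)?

Molecular formula from the SMILES: C8H14.
DoU = (2C + 2 + N − H − X)/2 = (2·8 + 2 + 0 − 14 − 0)/2 = 4/2 = 2.
(Structurally: 1 ring(s) + 1 π bond(s) = 2.)

2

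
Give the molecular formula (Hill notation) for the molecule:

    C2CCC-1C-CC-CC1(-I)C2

Heavy atoms from the SMILES: 10 C, 1 I.
Implicit hydrogens by atom environment:
  8 × C: 2 H each → 16
  1 × C: 1 H
  1 × C: no H
  1 × I: no H
  Total hydrogens = 17.
Molecular formula: C10H17I

C10H17I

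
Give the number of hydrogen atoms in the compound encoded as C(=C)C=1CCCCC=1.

Hydrogens are implicit in SMILES; fill each atom to its normal valence:
  5 × C: 2 H each → 10
  2 × C: 1 H each → 2
  1 × C: no H
  Total hydrogens = 12.

12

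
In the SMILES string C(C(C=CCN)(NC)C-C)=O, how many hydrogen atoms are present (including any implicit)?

16

Hydrogens are implicit in SMILES; fill each atom to its normal valence:
  3 × C: 1 H each → 3
  2 × C: 3 H each → 6
  2 × C: 2 H each → 4
  1 × C: no H
  1 × N: 2 H
  1 × N: 1 H
  1 × O: no H
  Total hydrogens = 16.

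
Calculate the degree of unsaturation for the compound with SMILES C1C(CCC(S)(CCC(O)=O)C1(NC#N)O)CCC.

4

Molecular formula from the SMILES: C13H22N2O3S.
DoU = (2C + 2 + N − H − X)/2 = (2·13 + 2 + 2 − 22 − 0)/2 = 8/2 = 4.
(Structurally: 1 ring(s) + 3 π bond(s) = 4.)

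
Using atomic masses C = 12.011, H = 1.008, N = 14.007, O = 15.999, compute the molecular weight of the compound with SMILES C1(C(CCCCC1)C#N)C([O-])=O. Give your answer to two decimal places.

166.20

Molecular formula: C9H12NO2-.
M = 9×12.011 + 12×1.008 + 1×14.007 + 2×15.999 = 166.20 g/mol.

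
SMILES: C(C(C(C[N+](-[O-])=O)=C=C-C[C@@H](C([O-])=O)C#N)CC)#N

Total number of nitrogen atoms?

3

The symbol for nitrogen appears 3 times in the SMILES.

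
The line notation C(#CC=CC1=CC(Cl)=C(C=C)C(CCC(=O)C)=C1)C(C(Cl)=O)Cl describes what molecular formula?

Heavy atoms from the SMILES: 18 C, 3 Cl, 2 O.
Implicit hydrogens by atom environment:
  4 × C: 1 H each → 4
  4 × C (aromatic): no H
  4 × C: no H
  3 × C: 2 H each → 6
  3 × Cl: no H
  2 × C (aromatic): 1 H each → 2
  2 × O: no H
  1 × C: 3 H
  Total hydrogens = 15.
Molecular formula: C18H15Cl3O2

C18H15Cl3O2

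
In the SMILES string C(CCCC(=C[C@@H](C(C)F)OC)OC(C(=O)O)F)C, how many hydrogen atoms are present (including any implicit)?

Hydrogens are implicit in SMILES; fill each atom to its normal valence:
  4 × C: 2 H each → 8
  4 × C: 1 H each → 4
  3 × C: 3 H each → 9
  3 × O: no H
  2 × C: no H
  2 × F: no H
  1 × O: 1 H
  Total hydrogens = 22.

22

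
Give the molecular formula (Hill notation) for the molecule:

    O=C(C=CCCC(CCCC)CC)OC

Heavy atoms from the SMILES: 13 C, 2 O.
Implicit hydrogens by atom environment:
  6 × C: 2 H each → 12
  3 × C: 3 H each → 9
  3 × C: 1 H each → 3
  2 × O: no H
  1 × C: no H
  Total hydrogens = 24.
Molecular formula: C13H24O2

C13H24O2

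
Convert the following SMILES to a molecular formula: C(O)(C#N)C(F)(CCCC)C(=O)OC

Heavy atoms from the SMILES: 9 C, 1 F, 1 N, 3 O.
Implicit hydrogens by atom environment:
  3 × C: 2 H each → 6
  3 × C: no H
  2 × C: 3 H each → 6
  2 × O: no H
  1 × C: 1 H
  1 × F: no H
  1 × N: no H
  1 × O: 1 H
  Total hydrogens = 14.
Molecular formula: C9H14FNO3

C9H14FNO3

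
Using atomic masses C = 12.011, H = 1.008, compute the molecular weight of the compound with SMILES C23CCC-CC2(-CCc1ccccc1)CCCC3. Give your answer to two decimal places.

242.41

Molecular formula: C18H26.
M = 18×12.011 + 26×1.008 = 242.41 g/mol.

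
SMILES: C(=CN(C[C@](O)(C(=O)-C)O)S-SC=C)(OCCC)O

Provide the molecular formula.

C11H19NO5S2

Heavy atoms from the SMILES: 11 C, 1 N, 5 O, 2 S.
Implicit hydrogens by atom environment:
  4 × C: 2 H each → 8
  3 × C: no H
  3 × O: 1 H each → 3
  2 × C: 3 H each → 6
  2 × C: 1 H each → 2
  2 × O: no H
  2 × S: no H
  1 × N: no H
  Total hydrogens = 19.
Molecular formula: C11H19NO5S2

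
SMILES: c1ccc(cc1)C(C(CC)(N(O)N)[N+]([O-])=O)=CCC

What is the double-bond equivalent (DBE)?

Molecular formula from the SMILES: C13H19N3O3.
DoU = (2C + 2 + N − H − X)/2 = (2·13 + 2 + 3 − 19 − 0)/2 = 12/2 = 6.
(Structurally: 1 ring(s) + 5 π bond(s) = 6.)

6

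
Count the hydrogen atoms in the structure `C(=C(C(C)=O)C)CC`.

Hydrogens are implicit in SMILES; fill each atom to its normal valence:
  3 × C: 3 H each → 9
  2 × C: no H
  1 × C: 2 H
  1 × C: 1 H
  1 × O: no H
  Total hydrogens = 12.

12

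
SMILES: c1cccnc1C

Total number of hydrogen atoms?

Hydrogens are implicit in SMILES; fill each atom to its normal valence:
  4 × C (aromatic): 1 H each → 4
  1 × C: 3 H
  1 × C (aromatic): no H
  1 × N (aromatic): no H
  Total hydrogens = 7.

7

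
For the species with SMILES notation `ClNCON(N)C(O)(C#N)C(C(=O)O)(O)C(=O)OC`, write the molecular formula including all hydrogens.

Heavy atoms from the SMILES: 7 C, 1 Cl, 4 N, 7 O.
Implicit hydrogens by atom environment:
  5 × C: no H
  4 × O: no H
  3 × O: 1 H each → 3
  2 × N: no H
  1 × C: 3 H
  1 × C: 2 H
  1 × Cl: no H
  1 × N: 2 H
  1 × N: 1 H
  Total hydrogens = 11.
Molecular formula: C7H11ClN4O7

C7H11ClN4O7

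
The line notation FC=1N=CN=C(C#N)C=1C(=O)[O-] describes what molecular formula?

C6HFN3O2-

Heavy atoms from the SMILES: 6 C, 1 F, 3 N, 2 O.
Implicit hydrogens by atom environment:
  3 × C (aromatic): no H
  2 × C: no H
  2 × N (aromatic): no H
  1 × C (aromatic): 1 H
  1 × F: no H
  1 × N: no H
  1 × O: no H
  1 × O (charge -1): no H
  Total hydrogens = 1.
Net charge -1.
Molecular formula: C6HFN3O2-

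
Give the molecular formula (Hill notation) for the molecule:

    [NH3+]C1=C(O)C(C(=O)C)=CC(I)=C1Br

Heavy atoms from the SMILES: 1 Br, 8 C, 1 I, 1 N, 2 O.
Implicit hydrogens by atom environment:
  5 × C (aromatic): no H
  1 × Br: no H
  1 × C: 3 H
  1 × C (aromatic): 1 H
  1 × C: no H
  1 × I: no H
  1 × N (charge +1): 3 H
  1 × O: 1 H
  1 × O: no H
  Total hydrogens = 8.
Net charge +1.
Molecular formula: C8H8BrINO2+

C8H8BrINO2+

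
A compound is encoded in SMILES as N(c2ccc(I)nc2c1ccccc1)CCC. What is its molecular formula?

Heavy atoms from the SMILES: 14 C, 1 I, 2 N.
Implicit hydrogens by atom environment:
  7 × C (aromatic): 1 H each → 7
  4 × C (aromatic): no H
  2 × C: 2 H each → 4
  1 × C: 3 H
  1 × I: no H
  1 × N: 1 H
  1 × N (aromatic): no H
  Total hydrogens = 15.
Molecular formula: C14H15IN2

C14H15IN2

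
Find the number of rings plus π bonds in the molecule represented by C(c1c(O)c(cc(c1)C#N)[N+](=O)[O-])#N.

Molecular formula from the SMILES: C8H3N3O3.
DoU = (2C + 2 + N − H − X)/2 = (2·8 + 2 + 3 − 3 − 0)/2 = 18/2 = 9.
(Structurally: 1 ring(s) + 8 π bond(s) = 9.)

9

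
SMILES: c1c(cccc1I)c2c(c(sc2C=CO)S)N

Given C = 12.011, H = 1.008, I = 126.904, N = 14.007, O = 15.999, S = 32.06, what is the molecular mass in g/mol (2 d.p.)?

375.24

Molecular formula: C12H10INOS2.
M = 12×12.011 + 10×1.008 + 1×126.904 + 1×14.007 + 1×15.999 + 2×32.06 = 375.24 g/mol.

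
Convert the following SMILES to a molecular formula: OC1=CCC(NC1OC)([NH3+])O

C6H13N2O3+

Heavy atoms from the SMILES: 6 C, 2 N, 3 O.
Implicit hydrogens by atom environment:
  2 × C: 1 H each → 2
  2 × C: no H
  2 × O: 1 H each → 2
  1 × C: 3 H
  1 × C: 2 H
  1 × N (charge +1): 3 H
  1 × N: 1 H
  1 × O: no H
  Total hydrogens = 13.
Net charge +1.
Molecular formula: C6H13N2O3+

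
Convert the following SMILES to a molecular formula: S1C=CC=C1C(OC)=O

C6H6O2S

Heavy atoms from the SMILES: 6 C, 2 O, 1 S.
Implicit hydrogens by atom environment:
  3 × C (aromatic): 1 H each → 3
  2 × O: no H
  1 × C: 3 H
  1 × C (aromatic): no H
  1 × C: no H
  1 × S (aromatic): no H
  Total hydrogens = 6.
Molecular formula: C6H6O2S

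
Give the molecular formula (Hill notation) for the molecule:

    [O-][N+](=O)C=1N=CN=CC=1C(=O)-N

C5H4N4O3

Heavy atoms from the SMILES: 5 C, 4 N, 3 O.
Implicit hydrogens by atom environment:
  2 × C (aromatic): 1 H each → 2
  2 × C (aromatic): no H
  2 × N (aromatic): no H
  2 × O: no H
  1 × C: no H
  1 × N: 2 H
  1 × N (charge +1): no H
  1 × O (charge -1): no H
  Total hydrogens = 4.
Molecular formula: C5H4N4O3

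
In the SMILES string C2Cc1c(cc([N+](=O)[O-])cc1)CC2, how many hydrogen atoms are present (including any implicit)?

11

Hydrogens are implicit in SMILES; fill each atom to its normal valence:
  4 × C: 2 H each → 8
  3 × C (aromatic): 1 H each → 3
  3 × C (aromatic): no H
  1 × N (charge +1): no H
  1 × O: no H
  1 × O (charge -1): no H
  Total hydrogens = 11.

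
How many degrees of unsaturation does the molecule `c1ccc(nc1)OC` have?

4

Molecular formula from the SMILES: C6H7NO.
DoU = (2C + 2 + N − H − X)/2 = (2·6 + 2 + 1 − 7 − 0)/2 = 8/2 = 4.
(Structurally: 1 ring(s) + 3 π bond(s) = 4.)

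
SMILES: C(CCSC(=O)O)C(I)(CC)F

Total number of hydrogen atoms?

12

Hydrogens are implicit in SMILES; fill each atom to its normal valence:
  4 × C: 2 H each → 8
  2 × C: no H
  1 × C: 3 H
  1 × F: no H
  1 × I: no H
  1 × O: 1 H
  1 × O: no H
  1 × S: no H
  Total hydrogens = 12.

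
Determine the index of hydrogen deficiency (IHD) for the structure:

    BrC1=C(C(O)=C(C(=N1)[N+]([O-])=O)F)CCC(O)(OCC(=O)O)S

Molecular formula from the SMILES: C10H10BrFN2O7S.
DoU = (2C + 2 + N − H − X)/2 = (2·10 + 2 + 2 − 10 − 2)/2 = 12/2 = 6.
(Structurally: 1 ring(s) + 5 π bond(s) = 6.)

6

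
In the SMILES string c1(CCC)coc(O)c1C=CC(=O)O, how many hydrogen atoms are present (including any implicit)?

12

Hydrogens are implicit in SMILES; fill each atom to its normal valence:
  3 × C (aromatic): no H
  2 × C: 2 H each → 4
  2 × C: 1 H each → 2
  2 × O: 1 H each → 2
  1 × C: 3 H
  1 × C (aromatic): 1 H
  1 × C: no H
  1 × O (aromatic): no H
  1 × O: no H
  Total hydrogens = 12.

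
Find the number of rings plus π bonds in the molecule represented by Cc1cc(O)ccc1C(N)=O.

5

Molecular formula from the SMILES: C8H9NO2.
DoU = (2C + 2 + N − H − X)/2 = (2·8 + 2 + 1 − 9 − 0)/2 = 10/2 = 5.
(Structurally: 1 ring(s) + 4 π bond(s) = 5.)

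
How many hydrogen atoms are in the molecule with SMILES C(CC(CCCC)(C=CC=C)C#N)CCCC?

Hydrogens are implicit in SMILES; fill each atom to its normal valence:
  9 × C: 2 H each → 18
  3 × C: 1 H each → 3
  2 × C: 3 H each → 6
  2 × C: no H
  1 × N: no H
  Total hydrogens = 27.

27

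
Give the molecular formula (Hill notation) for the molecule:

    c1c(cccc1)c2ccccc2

Heavy atoms from the SMILES: 12 C.
Implicit hydrogens by atom environment:
  10 × C (aromatic): 1 H each → 10
  2 × C (aromatic): no H
  Total hydrogens = 10.
Molecular formula: C12H10

C12H10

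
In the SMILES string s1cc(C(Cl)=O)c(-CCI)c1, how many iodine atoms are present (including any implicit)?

1

The symbol for iodine appears 1 time in the SMILES.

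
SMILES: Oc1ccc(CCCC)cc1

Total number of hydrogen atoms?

14

Hydrogens are implicit in SMILES; fill each atom to its normal valence:
  4 × C (aromatic): 1 H each → 4
  3 × C: 2 H each → 6
  2 × C (aromatic): no H
  1 × C: 3 H
  1 × O: 1 H
  Total hydrogens = 14.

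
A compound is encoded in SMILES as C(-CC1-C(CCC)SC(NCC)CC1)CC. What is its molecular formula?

C14H29NS

Heavy atoms from the SMILES: 14 C, 1 N, 1 S.
Implicit hydrogens by atom environment:
  8 × C: 2 H each → 16
  3 × C: 3 H each → 9
  3 × C: 1 H each → 3
  1 × N: 1 H
  1 × S: no H
  Total hydrogens = 29.
Molecular formula: C14H29NS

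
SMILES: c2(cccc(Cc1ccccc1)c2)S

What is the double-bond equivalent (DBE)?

Molecular formula from the SMILES: C13H12S.
DoU = (2C + 2 + N − H − X)/2 = (2·13 + 2 + 0 − 12 − 0)/2 = 16/2 = 8.
(Structurally: 2 ring(s) + 6 π bond(s) = 8.)

8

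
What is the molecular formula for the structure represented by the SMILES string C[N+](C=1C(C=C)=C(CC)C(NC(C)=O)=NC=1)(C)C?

C14H22N3O+

Heavy atoms from the SMILES: 14 C, 3 N, 1 O.
Implicit hydrogens by atom environment:
  5 × C: 3 H each → 15
  4 × C (aromatic): no H
  2 × C: 2 H each → 4
  1 × C (aromatic): 1 H
  1 × C: 1 H
  1 × C: no H
  1 × N: 1 H
  1 × N (aromatic): no H
  1 × N (charge +1): no H
  1 × O: no H
  Total hydrogens = 22.
Net charge +1.
Molecular formula: C14H22N3O+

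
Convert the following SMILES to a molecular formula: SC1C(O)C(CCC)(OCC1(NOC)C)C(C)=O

C12H23NO4S

Heavy atoms from the SMILES: 12 C, 1 N, 4 O, 1 S.
Implicit hydrogens by atom environment:
  4 × C: 3 H each → 12
  3 × C: 2 H each → 6
  3 × C: no H
  3 × O: no H
  2 × C: 1 H each → 2
  1 × N: 1 H
  1 × O: 1 H
  1 × S: 1 H
  Total hydrogens = 23.
Molecular formula: C12H23NO4S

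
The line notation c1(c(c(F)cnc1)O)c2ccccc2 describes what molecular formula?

Heavy atoms from the SMILES: 11 C, 1 F, 1 N, 1 O.
Implicit hydrogens by atom environment:
  7 × C (aromatic): 1 H each → 7
  4 × C (aromatic): no H
  1 × F: no H
  1 × N (aromatic): no H
  1 × O: 1 H
  Total hydrogens = 8.
Molecular formula: C11H8FNO

C11H8FNO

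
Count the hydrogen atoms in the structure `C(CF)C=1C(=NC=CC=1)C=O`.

Hydrogens are implicit in SMILES; fill each atom to its normal valence:
  3 × C (aromatic): 1 H each → 3
  2 × C: 2 H each → 4
  2 × C (aromatic): no H
  1 × C: 1 H
  1 × F: no H
  1 × N (aromatic): no H
  1 × O: no H
  Total hydrogens = 8.

8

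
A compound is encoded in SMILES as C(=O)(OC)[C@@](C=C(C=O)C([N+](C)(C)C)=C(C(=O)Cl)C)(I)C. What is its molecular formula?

Heavy atoms from the SMILES: 14 C, 1 Cl, 1 I, 1 N, 4 O.
Implicit hydrogens by atom environment:
  6 × C: 3 H each → 18
  6 × C: no H
  4 × O: no H
  2 × C: 1 H each → 2
  1 × Cl: no H
  1 × I: no H
  1 × N (charge +1): no H
  Total hydrogens = 20.
Net charge +1.
Molecular formula: C14H20ClINO4+

C14H20ClINO4+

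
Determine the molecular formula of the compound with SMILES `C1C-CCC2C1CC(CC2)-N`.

Heavy atoms from the SMILES: 10 C, 1 N.
Implicit hydrogens by atom environment:
  7 × C: 2 H each → 14
  3 × C: 1 H each → 3
  1 × N: 2 H
  Total hydrogens = 19.
Molecular formula: C10H19N

C10H19N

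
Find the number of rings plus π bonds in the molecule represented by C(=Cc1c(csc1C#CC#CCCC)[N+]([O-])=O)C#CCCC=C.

Molecular formula from the SMILES: C19H17NO2S.
DoU = (2C + 2 + N − H − X)/2 = (2·19 + 2 + 1 − 17 − 0)/2 = 24/2 = 12.
(Structurally: 1 ring(s) + 11 π bond(s) = 12.)

12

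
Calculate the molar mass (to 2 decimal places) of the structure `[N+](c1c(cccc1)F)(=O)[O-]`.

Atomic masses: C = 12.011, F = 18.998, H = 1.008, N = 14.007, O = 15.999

Molecular formula: C6H4FNO2.
M = 6×12.011 + 1×18.998 + 4×1.008 + 1×14.007 + 2×15.999 = 141.10 g/mol.

141.10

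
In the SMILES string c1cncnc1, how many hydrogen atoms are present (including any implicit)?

Hydrogens are implicit in SMILES; fill each atom to its normal valence:
  4 × C (aromatic): 1 H each → 4
  2 × N (aromatic): no H
  Total hydrogens = 4.

4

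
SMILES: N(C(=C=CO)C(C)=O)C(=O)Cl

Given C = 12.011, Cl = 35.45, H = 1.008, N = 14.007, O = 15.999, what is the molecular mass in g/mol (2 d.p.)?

175.57

Molecular formula: C6H6ClNO3.
M = 6×12.011 + 1×35.45 + 6×1.008 + 1×14.007 + 3×15.999 = 175.57 g/mol.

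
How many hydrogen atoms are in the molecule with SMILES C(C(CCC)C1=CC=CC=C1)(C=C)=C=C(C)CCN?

25

Hydrogens are implicit in SMILES; fill each atom to its normal valence:
  5 × C: 2 H each → 10
  5 × C (aromatic): 1 H each → 5
  3 × C: no H
  2 × C: 3 H each → 6
  2 × C: 1 H each → 2
  1 × C (aromatic): no H
  1 × N: 2 H
  Total hydrogens = 25.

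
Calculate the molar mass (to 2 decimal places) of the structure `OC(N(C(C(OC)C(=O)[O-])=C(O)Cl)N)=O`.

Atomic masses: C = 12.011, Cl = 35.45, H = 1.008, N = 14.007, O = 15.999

Molecular formula: C6H8ClN2O6-.
M = 6×12.011 + 1×35.45 + 8×1.008 + 2×14.007 + 6×15.999 = 239.59 g/mol.

239.59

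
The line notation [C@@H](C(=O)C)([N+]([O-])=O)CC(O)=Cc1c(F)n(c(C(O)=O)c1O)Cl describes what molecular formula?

Heavy atoms from the SMILES: 11 C, 1 Cl, 1 F, 2 N, 7 O.
Implicit hydrogens by atom environment:
  4 × C (aromatic): no H
  3 × C: no H
  3 × O: 1 H each → 3
  3 × O: no H
  2 × C: 1 H each → 2
  1 × C: 3 H
  1 × C: 2 H
  1 × Cl: no H
  1 × F: no H
  1 × N (aromatic): no H
  1 × N (charge +1): no H
  1 × O (charge -1): no H
  Total hydrogens = 10.
Molecular formula: C11H10ClFN2O7

C11H10ClFN2O7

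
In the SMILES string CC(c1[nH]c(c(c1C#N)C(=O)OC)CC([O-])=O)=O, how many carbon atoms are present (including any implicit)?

11

The symbol for carbon appears 11 times in the SMILES. Lowercase c denotes aromatic carbon and counts toward C.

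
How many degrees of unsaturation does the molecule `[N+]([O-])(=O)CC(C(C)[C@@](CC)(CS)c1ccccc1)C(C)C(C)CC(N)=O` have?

6

Molecular formula from the SMILES: C20H32N2O3S.
DoU = (2C + 2 + N − H − X)/2 = (2·20 + 2 + 2 − 32 − 0)/2 = 12/2 = 6.
(Structurally: 1 ring(s) + 5 π bond(s) = 6.)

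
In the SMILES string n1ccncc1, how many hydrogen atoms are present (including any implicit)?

Hydrogens are implicit in SMILES; fill each atom to its normal valence:
  4 × C (aromatic): 1 H each → 4
  2 × N (aromatic): no H
  Total hydrogens = 4.

4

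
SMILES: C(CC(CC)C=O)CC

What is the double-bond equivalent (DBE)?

1

Molecular formula from the SMILES: C8H16O.
DoU = (2C + 2 + N − H − X)/2 = (2·8 + 2 + 0 − 16 − 0)/2 = 2/2 = 1.
(Structurally: 0 ring(s) + 1 π bond(s) = 1.)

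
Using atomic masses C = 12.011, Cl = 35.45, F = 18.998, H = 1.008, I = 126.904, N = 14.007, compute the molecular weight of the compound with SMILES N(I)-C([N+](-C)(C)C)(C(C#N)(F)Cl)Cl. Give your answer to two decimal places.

340.97

Molecular formula: C6H10Cl2FIN3+.
M = 6×12.011 + 2×35.45 + 1×18.998 + 10×1.008 + 1×126.904 + 3×14.007 = 340.97 g/mol.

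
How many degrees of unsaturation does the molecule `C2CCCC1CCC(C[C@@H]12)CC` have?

2

Molecular formula from the SMILES: C12H22.
DoU = (2C + 2 + N − H − X)/2 = (2·12 + 2 + 0 − 22 − 0)/2 = 4/2 = 2.
(Structurally: 2 ring(s) + 0 π bond(s) = 2.)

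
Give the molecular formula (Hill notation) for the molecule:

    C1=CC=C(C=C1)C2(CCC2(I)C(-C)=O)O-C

Heavy atoms from the SMILES: 13 C, 1 I, 2 O.
Implicit hydrogens by atom environment:
  5 × C (aromatic): 1 H each → 5
  3 × C: no H
  2 × C: 3 H each → 6
  2 × C: 2 H each → 4
  2 × O: no H
  1 × C (aromatic): no H
  1 × I: no H
  Total hydrogens = 15.
Molecular formula: C13H15IO2

C13H15IO2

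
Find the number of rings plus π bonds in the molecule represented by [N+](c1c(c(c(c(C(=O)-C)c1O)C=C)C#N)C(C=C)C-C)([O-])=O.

Molecular formula from the SMILES: C16H16N2O4.
DoU = (2C + 2 + N − H − X)/2 = (2·16 + 2 + 2 − 16 − 0)/2 = 20/2 = 10.
(Structurally: 1 ring(s) + 9 π bond(s) = 10.)

10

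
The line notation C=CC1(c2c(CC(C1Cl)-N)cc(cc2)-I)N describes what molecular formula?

C12H14ClIN2

Heavy atoms from the SMILES: 12 C, 1 Cl, 1 I, 2 N.
Implicit hydrogens by atom environment:
  3 × C (aromatic): 1 H each → 3
  3 × C: 1 H each → 3
  3 × C (aromatic): no H
  2 × C: 2 H each → 4
  2 × N: 2 H each → 4
  1 × C: no H
  1 × Cl: no H
  1 × I: no H
  Total hydrogens = 14.
Molecular formula: C12H14ClIN2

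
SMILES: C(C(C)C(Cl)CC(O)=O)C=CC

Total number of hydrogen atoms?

15

Hydrogens are implicit in SMILES; fill each atom to its normal valence:
  4 × C: 1 H each → 4
  2 × C: 3 H each → 6
  2 × C: 2 H each → 4
  1 × C: no H
  1 × Cl: no H
  1 × O: 1 H
  1 × O: no H
  Total hydrogens = 15.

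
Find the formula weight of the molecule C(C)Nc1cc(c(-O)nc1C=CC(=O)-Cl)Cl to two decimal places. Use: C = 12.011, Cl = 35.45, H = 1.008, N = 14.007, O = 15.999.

Molecular formula: C10H10Cl2N2O2.
M = 10×12.011 + 2×35.45 + 10×1.008 + 2×14.007 + 2×15.999 = 261.10 g/mol.

261.10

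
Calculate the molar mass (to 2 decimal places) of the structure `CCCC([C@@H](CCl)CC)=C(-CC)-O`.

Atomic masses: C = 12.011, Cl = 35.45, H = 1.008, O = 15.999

Molecular formula: C11H21ClO.
M = 11×12.011 + 1×35.45 + 21×1.008 + 1×15.999 = 204.74 g/mol.

204.74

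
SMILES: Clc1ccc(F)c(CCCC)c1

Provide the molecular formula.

Heavy atoms from the SMILES: 10 C, 1 Cl, 1 F.
Implicit hydrogens by atom environment:
  3 × C: 2 H each → 6
  3 × C (aromatic): 1 H each → 3
  3 × C (aromatic): no H
  1 × C: 3 H
  1 × Cl: no H
  1 × F: no H
  Total hydrogens = 12.
Molecular formula: C10H12ClF

C10H12ClF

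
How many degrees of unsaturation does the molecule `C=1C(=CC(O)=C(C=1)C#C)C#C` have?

8

Molecular formula from the SMILES: C10H6O.
DoU = (2C + 2 + N − H − X)/2 = (2·10 + 2 + 0 − 6 − 0)/2 = 16/2 = 8.
(Structurally: 1 ring(s) + 7 π bond(s) = 8.)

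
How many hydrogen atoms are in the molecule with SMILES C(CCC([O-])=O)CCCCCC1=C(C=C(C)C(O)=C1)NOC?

26

Hydrogens are implicit in SMILES; fill each atom to its normal valence:
  8 × C: 2 H each → 16
  4 × C (aromatic): no H
  2 × C: 3 H each → 6
  2 × C (aromatic): 1 H each → 2
  2 × O: no H
  1 × C: no H
  1 × N: 1 H
  1 × O: 1 H
  1 × O (charge -1): no H
  Total hydrogens = 26.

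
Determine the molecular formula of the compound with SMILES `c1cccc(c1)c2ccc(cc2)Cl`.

Heavy atoms from the SMILES: 12 C, 1 Cl.
Implicit hydrogens by atom environment:
  9 × C (aromatic): 1 H each → 9
  3 × C (aromatic): no H
  1 × Cl: no H
  Total hydrogens = 9.
Molecular formula: C12H9Cl

C12H9Cl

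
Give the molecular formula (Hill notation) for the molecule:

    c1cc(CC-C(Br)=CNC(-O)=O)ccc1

Heavy atoms from the SMILES: 1 Br, 11 C, 1 N, 2 O.
Implicit hydrogens by atom environment:
  5 × C (aromatic): 1 H each → 5
  2 × C: 2 H each → 4
  2 × C: no H
  1 × Br: no H
  1 × C: 1 H
  1 × C (aromatic): no H
  1 × N: 1 H
  1 × O: 1 H
  1 × O: no H
  Total hydrogens = 12.
Molecular formula: C11H12BrNO2

C11H12BrNO2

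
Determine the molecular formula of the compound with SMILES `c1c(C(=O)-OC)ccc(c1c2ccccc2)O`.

C14H12O3

Heavy atoms from the SMILES: 14 C, 3 O.
Implicit hydrogens by atom environment:
  8 × C (aromatic): 1 H each → 8
  4 × C (aromatic): no H
  2 × O: no H
  1 × C: 3 H
  1 × C: no H
  1 × O: 1 H
  Total hydrogens = 12.
Molecular formula: C14H12O3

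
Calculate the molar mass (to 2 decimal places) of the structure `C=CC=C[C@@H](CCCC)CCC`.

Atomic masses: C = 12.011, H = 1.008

Molecular formula: C12H22.
M = 12×12.011 + 22×1.008 = 166.31 g/mol.

166.31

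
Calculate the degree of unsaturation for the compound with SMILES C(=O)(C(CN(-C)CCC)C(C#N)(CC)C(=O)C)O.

4

Molecular formula from the SMILES: C13H22N2O3.
DoU = (2C + 2 + N − H − X)/2 = (2·13 + 2 + 2 − 22 − 0)/2 = 8/2 = 4.
(Structurally: 0 ring(s) + 4 π bond(s) = 4.)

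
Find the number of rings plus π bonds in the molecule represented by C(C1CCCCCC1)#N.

Molecular formula from the SMILES: C8H13N.
DoU = (2C + 2 + N − H − X)/2 = (2·8 + 2 + 1 − 13 − 0)/2 = 6/2 = 3.
(Structurally: 1 ring(s) + 2 π bond(s) = 3.)

3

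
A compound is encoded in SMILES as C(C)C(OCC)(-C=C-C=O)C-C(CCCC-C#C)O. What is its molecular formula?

Heavy atoms from the SMILES: 16 C, 3 O.
Implicit hydrogens by atom environment:
  7 × C: 2 H each → 14
  5 × C: 1 H each → 5
  2 × C: 3 H each → 6
  2 × C: no H
  2 × O: no H
  1 × O: 1 H
  Total hydrogens = 26.
Molecular formula: C16H26O3

C16H26O3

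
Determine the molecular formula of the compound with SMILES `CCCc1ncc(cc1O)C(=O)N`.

Heavy atoms from the SMILES: 9 C, 2 N, 2 O.
Implicit hydrogens by atom environment:
  3 × C (aromatic): no H
  2 × C: 2 H each → 4
  2 × C (aromatic): 1 H each → 2
  1 × C: 3 H
  1 × C: no H
  1 × N: 2 H
  1 × N (aromatic): no H
  1 × O: 1 H
  1 × O: no H
  Total hydrogens = 12.
Molecular formula: C9H12N2O2

C9H12N2O2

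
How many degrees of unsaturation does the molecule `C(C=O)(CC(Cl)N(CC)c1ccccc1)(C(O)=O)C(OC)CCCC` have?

6

Molecular formula from the SMILES: C19H28ClNO4.
DoU = (2C + 2 + N − H − X)/2 = (2·19 + 2 + 1 − 28 − 1)/2 = 12/2 = 6.
(Structurally: 1 ring(s) + 5 π bond(s) = 6.)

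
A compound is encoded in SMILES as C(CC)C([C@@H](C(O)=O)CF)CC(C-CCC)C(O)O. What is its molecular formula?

C14H27FO4

Heavy atoms from the SMILES: 14 C, 1 F, 4 O.
Implicit hydrogens by atom environment:
  7 × C: 2 H each → 14
  4 × C: 1 H each → 4
  3 × O: 1 H each → 3
  2 × C: 3 H each → 6
  1 × C: no H
  1 × F: no H
  1 × O: no H
  Total hydrogens = 27.
Molecular formula: C14H27FO4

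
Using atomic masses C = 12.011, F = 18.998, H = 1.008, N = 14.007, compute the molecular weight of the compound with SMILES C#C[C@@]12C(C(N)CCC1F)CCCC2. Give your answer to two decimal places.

Molecular formula: C12H18FN.
M = 12×12.011 + 1×18.998 + 18×1.008 + 1×14.007 = 195.28 g/mol.

195.28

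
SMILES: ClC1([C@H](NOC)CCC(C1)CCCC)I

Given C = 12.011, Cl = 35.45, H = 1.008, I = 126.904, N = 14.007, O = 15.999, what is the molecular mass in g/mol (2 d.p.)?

345.65

Molecular formula: C11H21ClINO.
M = 11×12.011 + 1×35.45 + 21×1.008 + 1×126.904 + 1×14.007 + 1×15.999 = 345.65 g/mol.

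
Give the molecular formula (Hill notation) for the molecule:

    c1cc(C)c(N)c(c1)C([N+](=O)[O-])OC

Heavy atoms from the SMILES: 9 C, 2 N, 3 O.
Implicit hydrogens by atom environment:
  3 × C (aromatic): 1 H each → 3
  3 × C (aromatic): no H
  2 × C: 3 H each → 6
  2 × O: no H
  1 × C: 1 H
  1 × N: 2 H
  1 × N (charge +1): no H
  1 × O (charge -1): no H
  Total hydrogens = 12.
Molecular formula: C9H12N2O3

C9H12N2O3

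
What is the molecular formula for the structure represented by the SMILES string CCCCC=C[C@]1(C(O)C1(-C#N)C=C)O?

C12H17NO2

Heavy atoms from the SMILES: 12 C, 1 N, 2 O.
Implicit hydrogens by atom environment:
  4 × C: 2 H each → 8
  4 × C: 1 H each → 4
  3 × C: no H
  2 × O: 1 H each → 2
  1 × C: 3 H
  1 × N: no H
  Total hydrogens = 17.
Molecular formula: C12H17NO2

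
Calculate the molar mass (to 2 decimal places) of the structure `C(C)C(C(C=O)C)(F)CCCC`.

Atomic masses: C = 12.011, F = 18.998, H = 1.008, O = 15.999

174.26

Molecular formula: C10H19FO.
M = 10×12.011 + 1×18.998 + 19×1.008 + 1×15.999 = 174.26 g/mol.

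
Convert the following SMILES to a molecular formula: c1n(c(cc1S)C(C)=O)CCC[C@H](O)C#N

C11H14N2O2S

Heavy atoms from the SMILES: 11 C, 2 N, 2 O, 1 S.
Implicit hydrogens by atom environment:
  3 × C: 2 H each → 6
  2 × C (aromatic): 1 H each → 2
  2 × C (aromatic): no H
  2 × C: no H
  1 × C: 3 H
  1 × C: 1 H
  1 × N (aromatic): no H
  1 × N: no H
  1 × O: 1 H
  1 × O: no H
  1 × S: 1 H
  Total hydrogens = 14.
Molecular formula: C11H14N2O2S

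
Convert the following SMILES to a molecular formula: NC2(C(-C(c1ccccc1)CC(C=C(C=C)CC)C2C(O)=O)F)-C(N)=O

C20H25FN2O3

Heavy atoms from the SMILES: 20 C, 1 F, 2 N, 3 O.
Implicit hydrogens by atom environment:
  6 × C: 1 H each → 6
  5 × C (aromatic): 1 H each → 5
  4 × C: no H
  3 × C: 2 H each → 6
  2 × N: 2 H each → 4
  2 × O: no H
  1 × C: 3 H
  1 × C (aromatic): no H
  1 × F: no H
  1 × O: 1 H
  Total hydrogens = 25.
Molecular formula: C20H25FN2O3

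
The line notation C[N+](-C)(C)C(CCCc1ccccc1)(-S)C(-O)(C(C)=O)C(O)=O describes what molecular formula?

C17H26NO4S+

Heavy atoms from the SMILES: 17 C, 1 N, 4 O, 1 S.
Implicit hydrogens by atom environment:
  5 × C (aromatic): 1 H each → 5
  4 × C: 3 H each → 12
  4 × C: no H
  3 × C: 2 H each → 6
  2 × O: 1 H each → 2
  2 × O: no H
  1 × C (aromatic): no H
  1 × N (charge +1): no H
  1 × S: 1 H
  Total hydrogens = 26.
Net charge +1.
Molecular formula: C17H26NO4S+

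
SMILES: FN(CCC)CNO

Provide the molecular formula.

Heavy atoms from the SMILES: 4 C, 1 F, 2 N, 1 O.
Implicit hydrogens by atom environment:
  3 × C: 2 H each → 6
  1 × C: 3 H
  1 × F: no H
  1 × N: 1 H
  1 × N: no H
  1 × O: 1 H
  Total hydrogens = 11.
Molecular formula: C4H11FN2O

C4H11FN2O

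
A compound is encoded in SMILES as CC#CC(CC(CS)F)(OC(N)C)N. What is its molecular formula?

Heavy atoms from the SMILES: 9 C, 1 F, 2 N, 1 O, 1 S.
Implicit hydrogens by atom environment:
  3 × C: no H
  2 × C: 3 H each → 6
  2 × C: 2 H each → 4
  2 × C: 1 H each → 2
  2 × N: 2 H each → 4
  1 × F: no H
  1 × O: no H
  1 × S: 1 H
  Total hydrogens = 17.
Molecular formula: C9H17FN2OS

C9H17FN2OS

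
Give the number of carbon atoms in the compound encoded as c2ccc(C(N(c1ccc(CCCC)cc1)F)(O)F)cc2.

The symbol for carbon appears 17 times in the SMILES. Lowercase c denotes aromatic carbon and counts toward C.

17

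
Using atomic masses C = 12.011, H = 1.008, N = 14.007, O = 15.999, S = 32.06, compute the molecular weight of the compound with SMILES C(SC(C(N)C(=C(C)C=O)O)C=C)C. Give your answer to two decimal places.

215.31

Molecular formula: C10H17NO2S.
M = 10×12.011 + 17×1.008 + 1×14.007 + 2×15.999 + 1×32.06 = 215.31 g/mol.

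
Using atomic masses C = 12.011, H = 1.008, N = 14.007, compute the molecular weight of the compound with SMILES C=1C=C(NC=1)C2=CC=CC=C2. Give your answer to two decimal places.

Molecular formula: C10H9N.
M = 10×12.011 + 9×1.008 + 1×14.007 = 143.19 g/mol.

143.19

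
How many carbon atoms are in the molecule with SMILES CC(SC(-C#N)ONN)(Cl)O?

The symbol for carbon appears 4 times in the SMILES. (Cl is a single chlorine, not C + l.)

4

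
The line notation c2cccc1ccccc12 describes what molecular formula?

C10H8

Heavy atoms from the SMILES: 10 C.
Implicit hydrogens by atom environment:
  8 × C (aromatic): 1 H each → 8
  2 × C (aromatic): no H
  Total hydrogens = 8.
Molecular formula: C10H8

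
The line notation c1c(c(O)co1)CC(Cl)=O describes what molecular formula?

C6H5ClO3

Heavy atoms from the SMILES: 6 C, 1 Cl, 3 O.
Implicit hydrogens by atom environment:
  2 × C (aromatic): 1 H each → 2
  2 × C (aromatic): no H
  1 × C: 2 H
  1 × C: no H
  1 × Cl: no H
  1 × O: 1 H
  1 × O (aromatic): no H
  1 × O: no H
  Total hydrogens = 5.
Molecular formula: C6H5ClO3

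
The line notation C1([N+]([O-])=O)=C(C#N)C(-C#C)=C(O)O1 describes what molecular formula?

C7H2N2O4

Heavy atoms from the SMILES: 7 C, 2 N, 4 O.
Implicit hydrogens by atom environment:
  4 × C (aromatic): no H
  2 × C: no H
  1 × C: 1 H
  1 × N: no H
  1 × N (charge +1): no H
  1 × O: 1 H
  1 × O (aromatic): no H
  1 × O: no H
  1 × O (charge -1): no H
  Total hydrogens = 2.
Molecular formula: C7H2N2O4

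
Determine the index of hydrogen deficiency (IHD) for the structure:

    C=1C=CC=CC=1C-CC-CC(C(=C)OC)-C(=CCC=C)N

Molecular formula from the SMILES: C19H27NO.
DoU = (2C + 2 + N − H − X)/2 = (2·19 + 2 + 1 − 27 − 0)/2 = 14/2 = 7.
(Structurally: 1 ring(s) + 6 π bond(s) = 7.)

7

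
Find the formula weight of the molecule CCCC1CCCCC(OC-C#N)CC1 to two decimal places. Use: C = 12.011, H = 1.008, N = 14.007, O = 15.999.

Molecular formula: C13H23NO.
M = 13×12.011 + 23×1.008 + 1×14.007 + 1×15.999 = 209.33 g/mol.

209.33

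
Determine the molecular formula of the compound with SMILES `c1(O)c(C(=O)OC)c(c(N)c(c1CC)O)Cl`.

Heavy atoms from the SMILES: 10 C, 1 Cl, 1 N, 4 O.
Implicit hydrogens by atom environment:
  6 × C (aromatic): no H
  2 × C: 3 H each → 6
  2 × O: 1 H each → 2
  2 × O: no H
  1 × C: 2 H
  1 × C: no H
  1 × Cl: no H
  1 × N: 2 H
  Total hydrogens = 12.
Molecular formula: C10H12ClNO4

C10H12ClNO4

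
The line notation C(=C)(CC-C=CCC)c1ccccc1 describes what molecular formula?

C14H18

Heavy atoms from the SMILES: 14 C.
Implicit hydrogens by atom environment:
  5 × C (aromatic): 1 H each → 5
  4 × C: 2 H each → 8
  2 × C: 1 H each → 2
  1 × C: 3 H
  1 × C: no H
  1 × C (aromatic): no H
  Total hydrogens = 18.
Molecular formula: C14H18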